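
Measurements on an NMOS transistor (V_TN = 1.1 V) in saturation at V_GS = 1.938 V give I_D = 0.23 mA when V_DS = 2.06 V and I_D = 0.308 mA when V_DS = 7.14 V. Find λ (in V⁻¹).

With V_GS fixed, I_D ∝ (1 + λ V_DS) in saturation, so I_D2/I_D1 = (1 + λ V_DS2)/(1 + λ V_DS1).
0.308/0.23 = 1.339 = (1 + 7.14 λ)/(1 + 2.06 λ).
Solving: λ (I_D1 V_DS2 − I_D2 V_DS1) = I_D2 − I_D1, so λ = (0.308 − 0.23) / (0.23 × 7.14 − 0.308 × 2.06) = 0.078 / 1.01 = 0.0774 V⁻¹.

λ = 0.0774 V⁻¹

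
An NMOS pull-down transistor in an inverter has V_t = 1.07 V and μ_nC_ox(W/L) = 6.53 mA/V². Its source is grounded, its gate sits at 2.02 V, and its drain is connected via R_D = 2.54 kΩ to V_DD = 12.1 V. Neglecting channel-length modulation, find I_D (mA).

V_GS = V_G = 2.02 V, so V_ov = 2.02 − 1.07 = 0.95 V.
Assume saturation: I_D = ½ k_n V_ov² = 0.5 × 6.53 × 0.95² = 2.95 mA, giving V_DS = V_DD − I_D R_D = 12.1 − 2.95 × 2.54 = 4.62 V.
V_DS = 4.62 V ≥ V_ov = 0.95 V, confirming saturation.

I_D = 2.95 mA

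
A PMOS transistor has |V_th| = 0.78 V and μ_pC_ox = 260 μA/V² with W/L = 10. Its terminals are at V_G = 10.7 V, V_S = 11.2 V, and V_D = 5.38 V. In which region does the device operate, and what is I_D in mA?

Cutoff; I_D = 0 mA

V_SG = V_S − V_G = 11.2 − 10.7 = 0.5 V; V_SD = V_S − V_D = 11.2 − 5.38 = 5.82 V.
V_SG = 0.5 V < |V_th| = 0.78 V, so the transistor is in cutoff.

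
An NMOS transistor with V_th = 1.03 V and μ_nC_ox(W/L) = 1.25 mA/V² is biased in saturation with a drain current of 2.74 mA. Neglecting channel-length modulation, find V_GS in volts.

In saturation I_D = ½ k_n (V_GS − V_th)², so V_GS − V_th = √(2 I_D / k_n) = √(2 × 2.74 / 1.25) = 2.09 V.
V_GS = 1.03 + 2.09 = 3.12 V.

V_GS = 3.12 V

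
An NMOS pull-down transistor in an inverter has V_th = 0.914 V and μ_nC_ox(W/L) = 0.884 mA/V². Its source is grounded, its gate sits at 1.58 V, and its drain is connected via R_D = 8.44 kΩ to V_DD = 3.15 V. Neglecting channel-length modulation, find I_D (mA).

V_GS = V_G = 1.58 V, so V_ov = 1.58 − 0.914 = 0.666 V.
Assume saturation: I_D = ½ k_n V_ov² = 0.5 × 0.884 × 0.666² = 0.196 mA, giving V_DS = V_DD − I_D R_D = 3.15 − 0.196 × 8.44 = 1.5 V.
V_DS = 1.5 V ≥ V_ov = 0.666 V, confirming saturation.

I_D = 0.196 mA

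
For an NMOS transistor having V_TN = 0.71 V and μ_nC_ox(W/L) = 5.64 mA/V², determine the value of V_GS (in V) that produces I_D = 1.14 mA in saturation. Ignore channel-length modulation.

V_GS = 1.35 V

In saturation I_D = ½ k_n (V_GS − V_TN)², so V_GS − V_TN = √(2 I_D / k_n) = √(2 × 1.14 / 5.64) = 0.636 V.
V_GS = 0.71 + 0.636 = 1.35 V.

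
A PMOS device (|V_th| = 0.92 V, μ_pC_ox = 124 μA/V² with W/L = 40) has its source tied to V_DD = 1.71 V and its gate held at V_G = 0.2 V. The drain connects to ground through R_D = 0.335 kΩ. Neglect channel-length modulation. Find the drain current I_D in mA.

V_SG = V_DD − V_G = 1.71 − 0.2 = 1.51 V, so V_ov = 1.51 − 0.92 = 0.59 V.
k_p = μ_pC_ox · (W/L) = 4.96 mA/V².
Assume saturation: I_D = ½ k_p V_ov² = 0.5 × 4.96 × 0.59² = 0.863 mA, giving V_SD = V_DD − I_D R_D = 1.71 − 0.863 × 0.335 = 1.42 V.
V_SD = 1.42 V ≥ V_ov = 0.59 V, confirming saturation.

I_D = 0.863 mA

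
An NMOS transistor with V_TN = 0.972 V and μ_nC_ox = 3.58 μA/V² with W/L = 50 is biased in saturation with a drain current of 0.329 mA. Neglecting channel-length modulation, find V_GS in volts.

k_n = μ_nC_ox · (W/L) = 0.179 mA/V².
In saturation I_D = ½ k_n (V_GS − V_TN)², so V_GS − V_TN = √(2 I_D / k_n) = √(2 × 0.329 / 0.179) = 1.92 V.
V_GS = 0.972 + 1.92 = 2.89 V.

V_GS = 2.89 V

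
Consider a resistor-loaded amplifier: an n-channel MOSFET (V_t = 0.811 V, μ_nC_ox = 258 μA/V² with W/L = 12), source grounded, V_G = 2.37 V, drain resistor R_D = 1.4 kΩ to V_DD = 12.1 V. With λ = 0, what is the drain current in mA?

I_D = 3.76 mA

V_GS = V_G = 2.37 V, so V_ov = 2.37 − 0.811 = 1.56 V.
k_n = μ_nC_ox · (W/L) = 3.096 mA/V².
Assume saturation: I_D = ½ k_n V_ov² = 0.5 × 3.096 × 1.56² = 3.76 mA, giving V_DS = V_DD − I_D R_D = 12.1 − 3.76 × 1.4 = 6.83 V.
V_DS = 6.83 V ≥ V_ov = 1.56 V, confirming saturation.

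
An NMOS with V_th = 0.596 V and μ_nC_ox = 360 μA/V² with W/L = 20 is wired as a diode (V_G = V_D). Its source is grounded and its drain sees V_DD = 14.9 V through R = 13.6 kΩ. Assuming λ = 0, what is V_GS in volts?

V_GS = 1.13 V

With gate tied to drain, V_GS = V_DS ≥ V_GS − V_th, so the device is in saturation.
k_n = μ_nC_ox · (W/L) = 7.2 mA/V².
KCL at the drain: ½ k_n (V_GS − V_th)² = (V_DD − V_GS)/R.
Let x = V_GS − 0.596. Then 49 x² + x − 14.3 = 0, giving x = 0.53 V (positive root), so V_GS = 1.13 V.
I_D = (V_DD − V_GS)/R = (14.9 − 1.13) / 13.6 = 1.01 mA.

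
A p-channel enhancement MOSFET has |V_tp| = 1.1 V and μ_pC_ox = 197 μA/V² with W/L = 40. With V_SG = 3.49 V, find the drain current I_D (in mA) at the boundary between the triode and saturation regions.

I_D = 22.5 mA

At the boundary V_SD = V_ov = V_SG − |V_tp| = 3.49 − 1.1 = 2.39 V.
k_p = μ_pC_ox · (W/L) = 7.88 mA/V².
I_D = ½ k_p V_ov² = 0.5 × 7.88 × 2.39² = 22.5 mA.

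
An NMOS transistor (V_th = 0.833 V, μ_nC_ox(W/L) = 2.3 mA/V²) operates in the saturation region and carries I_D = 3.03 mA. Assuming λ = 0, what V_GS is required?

V_GS = 2.46 V

In saturation I_D = ½ k_n (V_GS − V_th)², so V_GS − V_th = √(2 I_D / k_n) = √(2 × 3.03 / 2.3) = 1.62 V.
V_GS = 0.833 + 1.62 = 2.46 V.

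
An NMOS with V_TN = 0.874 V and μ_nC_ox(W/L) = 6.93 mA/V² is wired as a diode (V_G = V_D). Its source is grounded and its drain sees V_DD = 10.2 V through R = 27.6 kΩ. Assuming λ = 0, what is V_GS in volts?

V_GS = 1.18 V

With gate tied to drain, V_GS = V_DS ≥ V_GS − V_TN, so the device is in saturation.
KCL at the drain: ½ k_n (V_GS − V_TN)² = (V_DD − V_GS)/R.
Let x = V_GS − 0.874. Then 95.6 x² + x − 9.326 = 0, giving x = 0.307 V (positive root), so V_GS = 1.18 V.
I_D = (V_DD − V_GS)/R = (10.2 − 1.18) / 27.6 = 0.327 mA.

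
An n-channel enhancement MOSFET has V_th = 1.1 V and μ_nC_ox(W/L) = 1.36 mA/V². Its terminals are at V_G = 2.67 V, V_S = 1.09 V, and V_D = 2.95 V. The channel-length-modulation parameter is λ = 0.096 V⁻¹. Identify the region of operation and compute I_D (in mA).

Saturation; I_D = 0.185 mA

V_GS = V_G − V_S = 2.67 − 1.09 = 1.58 V; V_DS = V_D − V_S = 2.95 − 1.09 = 1.86 V.
V_ov = V_GS − V_th = 1.58 − 1.1 = 0.48 V.
Since V_DS = 1.86 V ≥ V_ov = 0.48 V, the device is in saturation.
I_D = ½ k_n V_ov² (1 + λ V_DS) = 0.5 × 1.36 × 0.48² × (1 + 0.096 × 1.86) = 0.185 mA.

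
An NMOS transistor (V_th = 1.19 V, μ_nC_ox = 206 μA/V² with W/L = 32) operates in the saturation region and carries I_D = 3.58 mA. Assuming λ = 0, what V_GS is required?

V_GS = 2.23 V

k_n = μ_nC_ox · (W/L) = 6.592 mA/V².
In saturation I_D = ½ k_n (V_GS − V_th)², so V_GS − V_th = √(2 I_D / k_n) = √(2 × 3.58 / 6.592) = 1.04 V.
V_GS = 1.19 + 1.04 = 2.23 V.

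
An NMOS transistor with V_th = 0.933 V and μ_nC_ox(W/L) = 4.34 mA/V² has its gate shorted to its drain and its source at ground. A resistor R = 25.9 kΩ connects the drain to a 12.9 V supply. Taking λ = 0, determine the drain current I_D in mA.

I_D = 0.445 mA

With gate tied to drain, V_GS = V_DS ≥ V_GS − V_th, so the device is in saturation.
KCL at the drain: ½ k_n (V_GS − V_th)² = (V_DD − V_GS)/R.
Let x = V_GS − 0.933. Then 56.2 x² + x − 11.97 = 0, giving x = 0.453 V (positive root), so V_GS = 1.39 V.
I_D = (V_DD − V_GS)/R = (12.9 − 1.39) / 25.9 = 0.445 mA.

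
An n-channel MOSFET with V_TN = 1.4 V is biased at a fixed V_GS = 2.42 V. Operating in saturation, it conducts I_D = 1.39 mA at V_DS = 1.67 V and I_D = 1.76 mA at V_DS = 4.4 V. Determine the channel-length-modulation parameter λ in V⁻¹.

λ = 0.116 V⁻¹

With V_GS fixed, I_D ∝ (1 + λ V_DS) in saturation, so I_D2/I_D1 = (1 + λ V_DS2)/(1 + λ V_DS1).
1.76/1.39 = 1.266 = (1 + 4.4 λ)/(1 + 1.67 λ).
Solving: λ (I_D1 V_DS2 − I_D2 V_DS1) = I_D2 − I_D1, so λ = (1.76 − 1.39) / (1.39 × 4.4 − 1.76 × 1.67) = 0.37 / 3.18 = 0.116 V⁻¹.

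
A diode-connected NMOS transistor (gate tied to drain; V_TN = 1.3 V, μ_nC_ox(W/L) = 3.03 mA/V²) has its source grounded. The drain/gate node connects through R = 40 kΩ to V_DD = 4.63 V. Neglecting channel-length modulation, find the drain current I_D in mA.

I_D = 0.0776 mA

With gate tied to drain, V_GS = V_DS ≥ V_GS − V_TN, so the device is in saturation.
KCL at the drain: ½ k_n (V_GS − V_TN)² = (V_DD − V_GS)/R.
Let x = V_GS − 1.3. Then 60.6 x² + x − 3.33 = 0, giving x = 0.226 V (positive root), so V_GS = 1.53 V.
I_D = (V_DD − V_GS)/R = (4.63 − 1.53) / 40 = 0.0776 mA.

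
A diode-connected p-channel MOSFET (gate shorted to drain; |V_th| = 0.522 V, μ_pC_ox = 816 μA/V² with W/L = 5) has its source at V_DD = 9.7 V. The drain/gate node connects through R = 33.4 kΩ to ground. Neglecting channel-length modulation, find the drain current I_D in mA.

I_D = 0.264 mA

With gate tied to drain, V_SG = V_SD ≥ V_SG − |V_th|, so the device is in saturation.
k_p = μ_pC_ox · (W/L) = 4.08 mA/V².
KCL at the drain: ½ k_p (V_SG − |V_th|)² = (V_DD − V_SG)/R.
Let x = V_SG − 0.522. Then 68.1 x² + x − 9.178 = 0, giving x = 0.36 V (positive root), so V_SG = 0.882 V.
I_D = (V_DD − V_SG)/R = (9.7 − 0.882) / 33.4 = 0.264 mA.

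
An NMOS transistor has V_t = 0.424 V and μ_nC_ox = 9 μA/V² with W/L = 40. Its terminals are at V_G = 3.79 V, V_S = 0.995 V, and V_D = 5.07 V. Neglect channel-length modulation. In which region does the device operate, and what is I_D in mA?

Saturation; I_D = 1.01 mA

V_GS = V_G − V_S = 3.79 − 0.995 = 2.79 V; V_DS = V_D − V_S = 5.07 − 0.995 = 4.08 V.
k_n = μ_nC_ox · (W/L) = 0.36 mA/V².
V_ov = V_GS − V_t = 2.79 − 0.424 = 2.37 V.
Since V_DS = 4.08 V ≥ V_ov = 2.37 V, the device is in saturation.
I_D = ½ k_n V_ov² = 0.5 × 0.36 × 2.37² = 1.01 mA.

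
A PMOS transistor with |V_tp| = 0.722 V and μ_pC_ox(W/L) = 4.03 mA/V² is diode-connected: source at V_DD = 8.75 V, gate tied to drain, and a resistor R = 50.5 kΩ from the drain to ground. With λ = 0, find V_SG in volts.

V_SG = 0.998 V

With gate tied to drain, V_SG = V_SD ≥ V_SG − |V_tp|, so the device is in saturation.
KCL at the drain: ½ k_p (V_SG − |V_tp|)² = (V_DD − V_SG)/R.
Let x = V_SG − 0.722. Then 102 x² + x − 8.028 = 0, giving x = 0.276 V (positive root), so V_SG = 0.998 V.
I_D = (V_DD − V_SG)/R = (8.75 − 0.998) / 50.5 = 0.154 mA.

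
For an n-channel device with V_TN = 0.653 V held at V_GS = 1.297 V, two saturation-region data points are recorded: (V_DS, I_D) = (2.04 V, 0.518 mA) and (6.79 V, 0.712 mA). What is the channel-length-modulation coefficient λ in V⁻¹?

λ = 0.0940 V⁻¹

With V_GS fixed, I_D ∝ (1 + λ V_DS) in saturation, so I_D2/I_D1 = (1 + λ V_DS2)/(1 + λ V_DS1).
0.712/0.518 = 1.375 = (1 + 6.79 λ)/(1 + 2.04 λ).
Solving: λ (I_D1 V_DS2 − I_D2 V_DS1) = I_D2 − I_D1, so λ = (0.712 − 0.518) / (0.518 × 6.79 − 0.712 × 2.04) = 0.194 / 2.06 = 0.094 V⁻¹.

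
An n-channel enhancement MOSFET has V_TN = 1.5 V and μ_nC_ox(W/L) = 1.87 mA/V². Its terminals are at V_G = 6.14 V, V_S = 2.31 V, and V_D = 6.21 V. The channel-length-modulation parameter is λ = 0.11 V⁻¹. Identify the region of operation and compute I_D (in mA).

Saturation; I_D = 7.25 mA

V_GS = V_G − V_S = 6.14 − 2.31 = 3.83 V; V_DS = V_D − V_S = 6.21 − 2.31 = 3.9 V.
V_ov = V_GS − V_TN = 3.83 − 1.5 = 2.33 V.
Since V_DS = 3.9 V ≥ V_ov = 2.33 V, the device is in saturation.
I_D = ½ k_n V_ov² (1 + λ V_DS) = 0.5 × 1.87 × 2.33² × (1 + 0.11 × 3.9) = 7.25 mA.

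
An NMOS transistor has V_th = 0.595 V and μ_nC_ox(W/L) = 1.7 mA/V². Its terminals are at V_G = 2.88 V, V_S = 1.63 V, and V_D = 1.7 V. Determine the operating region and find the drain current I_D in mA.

Triode; I_D = 0.0738 mA

V_GS = V_G − V_S = 2.88 − 1.63 = 1.25 V; V_DS = V_D − V_S = 1.7 − 1.63 = 0.07 V.
V_ov = V_GS − V_th = 1.25 − 0.595 = 0.655 V.
Since V_DS = 0.07 V < V_ov = 0.655 V, the device is in the triode region.
I_D = k_n [V_ov · V_DS − ½ V_DS²] = 1.7 × [0.655 × 0.07 − 0.5 × 0.07²] = 0.0738 mA.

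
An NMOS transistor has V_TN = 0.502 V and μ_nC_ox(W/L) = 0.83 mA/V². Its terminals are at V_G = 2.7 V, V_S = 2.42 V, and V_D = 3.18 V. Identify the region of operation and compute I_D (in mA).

Cutoff; I_D = 0 mA

V_GS = V_G − V_S = 2.7 − 2.42 = 0.28 V; V_DS = V_D − V_S = 3.18 − 2.42 = 0.76 V.
V_GS = 0.28 V < V_TN = 0.502 V, so the transistor is in cutoff.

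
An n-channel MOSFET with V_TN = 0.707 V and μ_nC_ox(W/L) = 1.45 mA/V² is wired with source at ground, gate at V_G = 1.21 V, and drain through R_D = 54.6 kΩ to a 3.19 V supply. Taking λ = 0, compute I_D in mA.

V_GS = V_G = 1.21 V, so V_ov = 1.21 − 0.707 = 0.503 V.
Assume saturation: I_D = ½ k_n V_ov² = 0.5 × 1.45 × 0.503² = 0.183 mA, giving V_DS = V_DD − I_D R_D = 3.19 − 0.183 × 54.6 = -6.83 V.
But -6.83 V < V_ov = 0.503 V, so the device is actually in triode.
In triode I_D = k_n[V_ov V_DS − ½ V_DS²] and I_D = (V_DD − V_DS)/R_D. Equating: 39.6 V_DS² − 40.82 V_DS + 3.19 = 0, giving V_DS = 0.0852 V (the root below V_ov).
I_D = (3.19 − 0.0852) / 54.6 = 0.0569 mA.

I_D = 0.0569 mA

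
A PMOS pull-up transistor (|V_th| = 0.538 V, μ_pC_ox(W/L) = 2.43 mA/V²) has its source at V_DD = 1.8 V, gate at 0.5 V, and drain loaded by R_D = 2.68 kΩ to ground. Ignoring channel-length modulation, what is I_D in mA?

I_D = 0.529 mA

V_SG = V_DD − V_G = 1.8 − 0.5 = 1.3 V, so V_ov = 1.3 − 0.538 = 0.762 V.
Assume saturation: I_D = ½ k_p V_ov² = 0.5 × 2.43 × 0.762² = 0.705 mA, giving V_SD = V_DD − I_D R_D = 1.8 − 0.705 × 2.68 = -0.0907 V.
But -0.0907 V < V_ov = 0.762 V, so the device is actually in triode.
In triode I_D = k_p[V_ov V_SD − ½ V_SD²] and I_D = (V_DD − V_SD)/R_D. Equating: 3.26 V_SD² − 5.962 V_SD + 1.8 = 0, giving V_SD = 0.381 V (the root below V_ov).
I_D = (1.8 − 0.381) / 2.68 = 0.529 mA.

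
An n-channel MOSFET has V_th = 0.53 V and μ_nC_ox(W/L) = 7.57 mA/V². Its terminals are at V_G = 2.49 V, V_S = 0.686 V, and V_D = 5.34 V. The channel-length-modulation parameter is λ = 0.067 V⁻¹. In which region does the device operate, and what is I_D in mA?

V_GS = V_G − V_S = 2.49 − 0.686 = 1.8 V; V_DS = V_D − V_S = 5.34 − 0.686 = 4.65 V.
V_ov = V_GS − V_th = 1.8 − 0.53 = 1.27 V.
Since V_DS = 4.65 V ≥ V_ov = 1.27 V, the device is in saturation.
I_D = ½ k_n V_ov² (1 + λ V_DS) = 0.5 × 7.57 × 1.27² × (1 + 0.067 × 4.65) = 8.06 mA.

Saturation; I_D = 8.06 mA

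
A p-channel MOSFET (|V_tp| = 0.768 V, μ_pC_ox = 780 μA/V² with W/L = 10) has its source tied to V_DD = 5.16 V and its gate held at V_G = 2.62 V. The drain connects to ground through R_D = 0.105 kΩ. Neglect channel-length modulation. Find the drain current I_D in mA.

V_SG = V_DD − V_G = 5.16 − 2.62 = 2.54 V, so V_ov = 2.54 − 0.768 = 1.77 V.
k_p = μ_pC_ox · (W/L) = 7.8 mA/V².
Assume saturation: I_D = ½ k_p V_ov² = 0.5 × 7.8 × 1.77² = 12.2 mA, giving V_SD = V_DD − I_D R_D = 5.16 − 12.2 × 0.105 = 3.87 V.
V_SD = 3.87 V ≥ V_ov = 1.77 V, confirming saturation.

I_D = 12.2 mA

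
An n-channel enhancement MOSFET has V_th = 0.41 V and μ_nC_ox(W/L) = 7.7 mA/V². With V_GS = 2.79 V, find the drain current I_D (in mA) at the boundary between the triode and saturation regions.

At the boundary V_DS = V_ov = V_GS − V_th = 2.79 − 0.41 = 2.38 V.
I_D = ½ k_n V_ov² = 0.5 × 7.7 × 2.38² = 21.8 mA.

I_D = 21.8 mA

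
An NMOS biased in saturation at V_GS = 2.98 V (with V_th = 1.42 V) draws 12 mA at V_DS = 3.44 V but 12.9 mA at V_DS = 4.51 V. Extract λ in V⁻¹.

λ = 0.0924 V⁻¹

With V_GS fixed, I_D ∝ (1 + λ V_DS) in saturation, so I_D2/I_D1 = (1 + λ V_DS2)/(1 + λ V_DS1).
12.9/12 = 1.075 = (1 + 4.51 λ)/(1 + 3.44 λ).
Solving: λ (I_D1 V_DS2 − I_D2 V_DS1) = I_D2 − I_D1, so λ = (12.9 − 12) / (12 × 4.51 − 12.9 × 3.44) = 0.9 / 9.74 = 0.0924 V⁻¹.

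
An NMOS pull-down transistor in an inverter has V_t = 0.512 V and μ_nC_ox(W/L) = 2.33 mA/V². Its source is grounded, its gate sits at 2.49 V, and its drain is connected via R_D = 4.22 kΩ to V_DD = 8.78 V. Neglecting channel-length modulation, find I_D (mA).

I_D = 1.97 mA

V_GS = V_G = 2.49 V, so V_ov = 2.49 − 0.512 = 1.98 V.
Assume saturation: I_D = ½ k_n V_ov² = 0.5 × 2.33 × 1.98² = 4.56 mA, giving V_DS = V_DD − I_D R_D = 8.78 − 4.56 × 4.22 = -10.5 V.
But -10.5 V < V_ov = 1.98 V, so the device is actually in triode.
In triode I_D = k_n[V_ov V_DS − ½ V_DS²] and I_D = (V_DD − V_DS)/R_D. Equating: 4.92 V_DS² − 20.45 V_DS + 8.78 = 0, giving V_DS = 0.486 V (the root below V_ov).
I_D = (8.78 − 0.486) / 4.22 = 1.97 mA.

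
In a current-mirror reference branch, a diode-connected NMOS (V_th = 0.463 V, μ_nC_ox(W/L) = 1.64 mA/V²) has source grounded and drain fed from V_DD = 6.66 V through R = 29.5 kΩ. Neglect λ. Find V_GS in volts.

With gate tied to drain, V_GS = V_DS ≥ V_GS − V_th, so the device is in saturation.
KCL at the drain: ½ k_n (V_GS − V_th)² = (V_DD − V_GS)/R.
Let x = V_GS − 0.463. Then 24.2 x² + x − 6.197 = 0, giving x = 0.486 V (positive root), so V_GS = 0.949 V.
I_D = (V_DD − V_GS)/R = (6.66 − 0.949) / 29.5 = 0.194 mA.

V_GS = 0.949 V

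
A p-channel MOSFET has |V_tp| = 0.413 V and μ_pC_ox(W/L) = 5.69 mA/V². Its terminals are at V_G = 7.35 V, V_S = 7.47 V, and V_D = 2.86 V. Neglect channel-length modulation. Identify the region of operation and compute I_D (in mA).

Cutoff; I_D = 0 mA

V_SG = V_S − V_G = 7.47 − 7.35 = 0.12 V; V_SD = V_S − V_D = 7.47 − 2.86 = 4.61 V.
V_SG = 0.12 V < |V_tp| = 0.413 V, so the transistor is in cutoff.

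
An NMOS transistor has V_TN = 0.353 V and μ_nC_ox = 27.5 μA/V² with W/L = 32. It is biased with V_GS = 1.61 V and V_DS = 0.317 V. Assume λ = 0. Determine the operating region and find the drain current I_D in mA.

k_n = μ_nC_ox · (W/L) = 0.88 mA/V².
V_ov = V_GS − V_TN = 1.61 − 0.353 = 1.26 V.
Since V_DS = 0.317 V < V_ov = 1.26 V, the device is in the triode region.
I_D = k_n [V_ov · V_DS − ½ V_DS²] = 0.88 × [1.26 × 0.317 − 0.5 × 0.317²] = 0.306 mA.

Triode; I_D = 0.306 mA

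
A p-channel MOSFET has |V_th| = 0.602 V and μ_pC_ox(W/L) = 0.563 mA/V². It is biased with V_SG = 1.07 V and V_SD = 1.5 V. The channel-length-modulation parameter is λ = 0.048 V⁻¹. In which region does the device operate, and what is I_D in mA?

V_ov = V_SG − |V_th| = 1.07 − 0.602 = 0.468 V.
Since V_SD = 1.5 V ≥ V_ov = 0.468 V, the device is in saturation.
I_D = ½ k_p V_ov² (1 + λ V_SD) = 0.5 × 0.563 × 0.468² × (1 + 0.048 × 1.5) = 0.0661 mA.

Saturation; I_D = 0.0661 mA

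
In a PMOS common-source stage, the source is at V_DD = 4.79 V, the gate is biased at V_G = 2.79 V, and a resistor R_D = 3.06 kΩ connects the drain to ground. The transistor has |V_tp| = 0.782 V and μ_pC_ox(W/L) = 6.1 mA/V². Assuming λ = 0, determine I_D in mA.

V_SG = V_DD − V_G = 4.79 − 2.79 = 2 V, so V_ov = 2 − 0.782 = 1.22 V.
Assume saturation: I_D = ½ k_p V_ov² = 0.5 × 6.1 × 1.22² = 4.52 mA, giving V_SD = V_DD − I_D R_D = 4.79 − 4.52 × 3.06 = -9.06 V.
But -9.06 V < V_ov = 1.22 V, so the device is actually in triode.
In triode I_D = k_p[V_ov V_SD − ½ V_SD²] and I_D = (V_DD − V_SD)/R_D. Equating: 9.33 V_SD² − 23.74 V_SD + 4.79 = 0, giving V_SD = 0.221 V (the root below V_ov).
I_D = (4.79 − 0.221) / 3.06 = 1.49 mA.

I_D = 1.49 mA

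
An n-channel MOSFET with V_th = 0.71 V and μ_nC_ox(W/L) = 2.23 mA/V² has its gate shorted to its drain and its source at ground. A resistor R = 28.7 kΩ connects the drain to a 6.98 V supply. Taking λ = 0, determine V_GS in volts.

V_GS = 1.14 V

With gate tied to drain, V_GS = V_DS ≥ V_GS − V_th, so the device is in saturation.
KCL at the drain: ½ k_n (V_GS − V_th)² = (V_DD − V_GS)/R.
Let x = V_GS − 0.71. Then 32 x² + x − 6.27 = 0, giving x = 0.427 V (positive root), so V_GS = 1.14 V.
I_D = (V_DD − V_GS)/R = (6.98 − 1.14) / 28.7 = 0.204 mA.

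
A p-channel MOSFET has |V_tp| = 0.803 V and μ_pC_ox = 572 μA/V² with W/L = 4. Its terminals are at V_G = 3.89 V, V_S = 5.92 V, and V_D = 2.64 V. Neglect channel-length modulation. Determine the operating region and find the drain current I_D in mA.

V_SG = V_S − V_G = 5.92 − 3.89 = 2.03 V; V_SD = V_S − V_D = 5.92 − 2.64 = 3.28 V.
k_p = μ_pC_ox · (W/L) = 2.288 mA/V².
V_ov = V_SG − |V_tp| = 2.03 − 0.803 = 1.23 V.
Since V_SD = 3.28 V ≥ V_ov = 1.23 V, the device is in saturation.
I_D = ½ k_p V_ov² = 0.5 × 2.288 × 1.23² = 1.72 mA.

Saturation; I_D = 1.72 mA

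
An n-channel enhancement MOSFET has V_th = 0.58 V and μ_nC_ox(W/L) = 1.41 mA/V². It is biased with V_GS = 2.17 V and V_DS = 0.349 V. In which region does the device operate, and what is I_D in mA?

Triode; I_D = 0.697 mA

V_ov = V_GS − V_th = 2.17 − 0.58 = 1.59 V.
Since V_DS = 0.349 V < V_ov = 1.59 V, the device is in the triode region.
I_D = k_n [V_ov · V_DS − ½ V_DS²] = 1.41 × [1.59 × 0.349 − 0.5 × 0.349²] = 0.697 mA.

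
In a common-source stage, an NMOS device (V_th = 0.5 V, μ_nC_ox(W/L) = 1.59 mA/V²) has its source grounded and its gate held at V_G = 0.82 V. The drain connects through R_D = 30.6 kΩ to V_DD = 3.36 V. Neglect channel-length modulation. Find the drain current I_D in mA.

I_D = 0.0814 mA

V_GS = V_G = 0.82 V, so V_ov = 0.82 − 0.5 = 0.32 V.
Assume saturation: I_D = ½ k_n V_ov² = 0.5 × 1.59 × 0.32² = 0.0814 mA, giving V_DS = V_DD − I_D R_D = 3.36 − 0.0814 × 30.6 = 0.869 V.
V_DS = 0.869 V ≥ V_ov = 0.32 V, confirming saturation.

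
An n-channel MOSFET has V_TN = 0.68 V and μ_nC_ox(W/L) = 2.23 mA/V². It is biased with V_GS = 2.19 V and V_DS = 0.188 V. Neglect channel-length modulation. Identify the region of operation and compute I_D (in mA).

Triode; I_D = 0.594 mA

V_ov = V_GS − V_TN = 2.19 − 0.68 = 1.51 V.
Since V_DS = 0.188 V < V_ov = 1.51 V, the device is in the triode region.
I_D = k_n [V_ov · V_DS − ½ V_DS²] = 2.23 × [1.51 × 0.188 − 0.5 × 0.188²] = 0.594 mA.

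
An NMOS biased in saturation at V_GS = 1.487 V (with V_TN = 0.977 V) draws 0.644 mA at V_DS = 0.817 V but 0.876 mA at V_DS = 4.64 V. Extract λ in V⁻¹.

With V_GS fixed, I_D ∝ (1 + λ V_DS) in saturation, so I_D2/I_D1 = (1 + λ V_DS2)/(1 + λ V_DS1).
0.876/0.644 = 1.36 = (1 + 4.64 λ)/(1 + 0.817 λ).
Solving: λ (I_D1 V_DS2 − I_D2 V_DS1) = I_D2 − I_D1, so λ = (0.876 − 0.644) / (0.644 × 4.64 − 0.876 × 0.817) = 0.232 / 2.27 = 0.102 V⁻¹.

λ = 0.102 V⁻¹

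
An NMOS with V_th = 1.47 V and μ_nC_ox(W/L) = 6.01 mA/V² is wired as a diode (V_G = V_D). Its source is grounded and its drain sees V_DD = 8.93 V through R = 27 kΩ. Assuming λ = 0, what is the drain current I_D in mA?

I_D = 0.265 mA

With gate tied to drain, V_GS = V_DS ≥ V_GS − V_th, so the device is in saturation.
KCL at the drain: ½ k_n (V_GS − V_th)² = (V_DD − V_GS)/R.
Let x = V_GS − 1.47. Then 81.1 x² + x − 7.46 = 0, giving x = 0.297 V (positive root), so V_GS = 1.77 V.
I_D = (V_DD − V_GS)/R = (8.93 − 1.77) / 27 = 0.265 mA.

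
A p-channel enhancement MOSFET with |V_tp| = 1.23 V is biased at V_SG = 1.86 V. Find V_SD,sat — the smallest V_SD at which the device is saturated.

The boundary between triode and saturation is V_SD = V_SG − |V_tp| = V_ov.
V_ov = 1.86 − 1.23 = 0.63 V.

V_SD,sat = 0.630 V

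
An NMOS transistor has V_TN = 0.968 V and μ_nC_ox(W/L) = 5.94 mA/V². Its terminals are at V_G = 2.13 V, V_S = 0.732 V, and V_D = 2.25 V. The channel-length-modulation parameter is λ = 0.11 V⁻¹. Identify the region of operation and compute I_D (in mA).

V_GS = V_G − V_S = 2.13 − 0.732 = 1.4 V; V_DS = V_D − V_S = 2.25 − 0.732 = 1.52 V.
V_ov = V_GS − V_TN = 1.4 − 0.968 = 0.43 V.
Since V_DS = 1.52 V ≥ V_ov = 0.43 V, the device is in saturation.
I_D = ½ k_n V_ov² (1 + λ V_DS) = 0.5 × 5.94 × 0.43² × (1 + 0.11 × 1.52) = 0.641 mA.

Saturation; I_D = 0.641 mA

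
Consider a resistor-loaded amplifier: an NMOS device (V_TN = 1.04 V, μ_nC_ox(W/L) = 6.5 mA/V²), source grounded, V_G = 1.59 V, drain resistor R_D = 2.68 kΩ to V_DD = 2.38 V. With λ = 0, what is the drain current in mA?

I_D = 0.777 mA

V_GS = V_G = 1.59 V, so V_ov = 1.59 − 1.04 = 0.55 V.
Assume saturation: I_D = ½ k_n V_ov² = 0.5 × 6.5 × 0.55² = 0.983 mA, giving V_DS = V_DD − I_D R_D = 2.38 − 0.983 × 2.68 = -0.255 V.
But -0.255 V < V_ov = 0.55 V, so the device is actually in triode.
In triode I_D = k_n[V_ov V_DS − ½ V_DS²] and I_D = (V_DD − V_DS)/R_D. Equating: 8.71 V_DS² − 10.58 V_DS + 2.38 = 0, giving V_DS = 0.298 V (the root below V_ov).
I_D = (2.38 − 0.298) / 2.68 = 0.777 mA.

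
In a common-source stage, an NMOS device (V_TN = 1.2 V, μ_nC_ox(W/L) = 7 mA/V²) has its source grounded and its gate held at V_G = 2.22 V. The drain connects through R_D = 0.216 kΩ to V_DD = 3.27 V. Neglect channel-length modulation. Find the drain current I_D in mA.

I_D = 3.64 mA

V_GS = V_G = 2.22 V, so V_ov = 2.22 − 1.2 = 1.02 V.
Assume saturation: I_D = ½ k_n V_ov² = 0.5 × 7 × 1.02² = 3.64 mA, giving V_DS = V_DD − I_D R_D = 3.27 − 3.64 × 0.216 = 2.48 V.
V_DS = 2.48 V ≥ V_ov = 1.02 V, confirming saturation.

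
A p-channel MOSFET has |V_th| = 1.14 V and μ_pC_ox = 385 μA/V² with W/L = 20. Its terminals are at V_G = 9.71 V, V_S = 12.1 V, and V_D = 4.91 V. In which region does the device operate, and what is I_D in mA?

V_SG = V_S − V_G = 12.1 − 9.71 = 2.39 V; V_SD = V_S − V_D = 12.1 − 4.91 = 7.19 V.
k_p = μ_pC_ox · (W/L) = 7.7 mA/V².
V_ov = V_SG − |V_th| = 2.39 − 1.14 = 1.25 V.
Since V_SD = 7.19 V ≥ V_ov = 1.25 V, the device is in saturation.
I_D = ½ k_p V_ov² = 0.5 × 7.7 × 1.25² = 6.02 mA.

Saturation; I_D = 6.02 mA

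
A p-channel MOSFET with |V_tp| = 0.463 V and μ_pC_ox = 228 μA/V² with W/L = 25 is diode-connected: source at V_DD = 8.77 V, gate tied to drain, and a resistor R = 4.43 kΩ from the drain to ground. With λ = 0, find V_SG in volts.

With gate tied to drain, V_SG = V_SD ≥ V_SG − |V_tp|, so the device is in saturation.
k_p = μ_pC_ox · (W/L) = 5.7 mA/V².
KCL at the drain: ½ k_p (V_SG − |V_tp|)² = (V_DD − V_SG)/R.
Let x = V_SG − 0.463. Then 12.6 x² + x − 8.307 = 0, giving x = 0.773 V (positive root), so V_SG = 1.24 V.
I_D = (V_DD − V_SG)/R = (8.77 − 1.24) / 4.43 = 1.7 mA.

V_SG = 1.24 V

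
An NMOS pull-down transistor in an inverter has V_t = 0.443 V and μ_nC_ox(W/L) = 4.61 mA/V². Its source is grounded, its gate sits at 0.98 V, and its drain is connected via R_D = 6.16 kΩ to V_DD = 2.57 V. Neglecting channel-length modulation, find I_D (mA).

I_D = 0.386 mA

V_GS = V_G = 0.98 V, so V_ov = 0.98 − 0.443 = 0.537 V.
Assume saturation: I_D = ½ k_n V_ov² = 0.5 × 4.61 × 0.537² = 0.665 mA, giving V_DS = V_DD − I_D R_D = 2.57 − 0.665 × 6.16 = -1.52 V.
But -1.52 V < V_ov = 0.537 V, so the device is actually in triode.
In triode I_D = k_n[V_ov V_DS − ½ V_DS²] and I_D = (V_DD − V_DS)/R_D. Equating: 14.2 V_DS² − 16.25 V_DS + 2.57 = 0, giving V_DS = 0.19 V (the root below V_ov).
I_D = (2.57 − 0.19) / 6.16 = 0.386 mA.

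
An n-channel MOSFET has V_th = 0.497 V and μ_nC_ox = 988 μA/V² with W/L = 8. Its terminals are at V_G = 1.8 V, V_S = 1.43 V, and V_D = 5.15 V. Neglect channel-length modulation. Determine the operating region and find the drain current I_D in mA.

Cutoff; I_D = 0 mA

V_GS = V_G − V_S = 1.8 − 1.43 = 0.37 V; V_DS = V_D − V_S = 5.15 − 1.43 = 3.72 V.
V_GS = 0.37 V < V_th = 0.497 V, so the transistor is in cutoff.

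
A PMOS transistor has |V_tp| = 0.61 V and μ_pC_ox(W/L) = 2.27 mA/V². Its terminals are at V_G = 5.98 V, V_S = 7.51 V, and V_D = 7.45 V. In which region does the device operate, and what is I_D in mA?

V_SG = V_S − V_G = 7.51 − 5.98 = 1.53 V; V_SD = V_S − V_D = 7.51 − 7.45 = 0.06 V.
V_ov = V_SG − |V_tp| = 1.53 − 0.61 = 0.92 V.
Since V_SD = 0.06 V < V_ov = 0.92 V, the device is in the triode region.
I_D = k_p [V_ov · V_SD − ½ V_SD²] = 2.27 × [0.92 × 0.06 − 0.5 × 0.06²] = 0.121 mA.

Triode; I_D = 0.121 mA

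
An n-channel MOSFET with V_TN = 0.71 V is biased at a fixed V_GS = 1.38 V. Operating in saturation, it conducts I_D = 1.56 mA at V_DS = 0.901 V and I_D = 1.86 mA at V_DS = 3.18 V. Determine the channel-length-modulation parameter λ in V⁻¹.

λ = 0.0913 V⁻¹

With V_GS fixed, I_D ∝ (1 + λ V_DS) in saturation, so I_D2/I_D1 = (1 + λ V_DS2)/(1 + λ V_DS1).
1.86/1.56 = 1.192 = (1 + 3.18 λ)/(1 + 0.901 λ).
Solving: λ (I_D1 V_DS2 − I_D2 V_DS1) = I_D2 − I_D1, so λ = (1.86 − 1.56) / (1.56 × 3.18 − 1.86 × 0.901) = 0.3 / 3.28 = 0.0913 V⁻¹.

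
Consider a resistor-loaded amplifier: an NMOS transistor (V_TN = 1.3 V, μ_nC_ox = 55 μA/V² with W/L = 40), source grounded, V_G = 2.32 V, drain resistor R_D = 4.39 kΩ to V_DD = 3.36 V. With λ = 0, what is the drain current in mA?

I_D = 0.681 mA

V_GS = V_G = 2.32 V, so V_ov = 2.32 − 1.3 = 1.02 V.
k_n = μ_nC_ox · (W/L) = 2.2 mA/V².
Assume saturation: I_D = ½ k_n V_ov² = 0.5 × 2.2 × 1.02² = 1.14 mA, giving V_DS = V_DD − I_D R_D = 3.36 − 1.14 × 4.39 = -1.66 V.
But -1.66 V < V_ov = 1.02 V, so the device is actually in triode.
In triode I_D = k_n[V_ov V_DS − ½ V_DS²] and I_D = (V_DD − V_DS)/R_D. Equating: 4.83 V_DS² − 10.85 V_DS + 3.36 = 0, giving V_DS = 0.371 V (the root below V_ov).
I_D = (3.36 − 0.371) / 4.39 = 0.681 mA.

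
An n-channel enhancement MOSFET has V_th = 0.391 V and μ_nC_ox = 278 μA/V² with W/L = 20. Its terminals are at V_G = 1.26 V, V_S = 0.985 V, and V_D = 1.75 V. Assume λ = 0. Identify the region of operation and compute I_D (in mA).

Cutoff; I_D = 0 mA

V_GS = V_G − V_S = 1.26 − 0.985 = 0.275 V; V_DS = V_D − V_S = 1.75 − 0.985 = 0.765 V.
V_GS = 0.275 V < V_th = 0.391 V, so the transistor is in cutoff.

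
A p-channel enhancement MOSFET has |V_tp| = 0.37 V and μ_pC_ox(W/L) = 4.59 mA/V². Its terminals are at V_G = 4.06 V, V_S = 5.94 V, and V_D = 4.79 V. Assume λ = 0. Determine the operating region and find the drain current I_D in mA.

Triode; I_D = 4.94 mA

V_SG = V_S − V_G = 5.94 − 4.06 = 1.88 V; V_SD = V_S − V_D = 5.94 − 4.79 = 1.15 V.
V_ov = V_SG − |V_tp| = 1.88 − 0.37 = 1.51 V.
Since V_SD = 1.15 V < V_ov = 1.51 V, the device is in the triode region.
I_D = k_p [V_ov · V_SD − ½ V_SD²] = 4.59 × [1.51 × 1.15 − 0.5 × 1.15²] = 4.94 mA.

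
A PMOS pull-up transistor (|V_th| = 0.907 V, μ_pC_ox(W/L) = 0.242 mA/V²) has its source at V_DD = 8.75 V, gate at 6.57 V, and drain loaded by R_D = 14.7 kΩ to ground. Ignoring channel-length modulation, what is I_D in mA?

V_SG = V_DD − V_G = 8.75 − 6.57 = 2.18 V, so V_ov = 2.18 − 0.907 = 1.27 V.
Assume saturation: I_D = ½ k_p V_ov² = 0.5 × 0.242 × 1.27² = 0.196 mA, giving V_SD = V_DD − I_D R_D = 8.75 − 0.196 × 14.7 = 5.87 V.
V_SD = 5.87 V ≥ V_ov = 1.27 V, confirming saturation.

I_D = 0.196 mA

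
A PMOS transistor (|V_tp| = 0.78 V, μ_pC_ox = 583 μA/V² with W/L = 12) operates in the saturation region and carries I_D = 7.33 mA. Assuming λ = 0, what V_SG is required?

k_p = μ_pC_ox · (W/L) = 6.996 mA/V².
In saturation I_D = ½ k_p (V_SG − |V_tp|)², so V_SG − |V_tp| = √(2 I_D / k_p) = √(2 × 7.33 / 6.996) = 1.45 V.
V_SG = 0.78 + 1.45 = 2.23 V.

V_SG = 2.23 V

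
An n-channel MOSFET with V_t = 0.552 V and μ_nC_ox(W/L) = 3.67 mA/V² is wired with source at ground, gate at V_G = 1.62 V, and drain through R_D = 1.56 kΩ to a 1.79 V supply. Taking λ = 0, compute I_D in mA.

I_D = 0.965 mA

V_GS = V_G = 1.62 V, so V_ov = 1.62 − 0.552 = 1.07 V.
Assume saturation: I_D = ½ k_n V_ov² = 0.5 × 3.67 × 1.07² = 2.09 mA, giving V_DS = V_DD − I_D R_D = 1.79 − 2.09 × 1.56 = -1.48 V.
But -1.48 V < V_ov = 1.07 V, so the device is actually in triode.
In triode I_D = k_n[V_ov V_DS − ½ V_DS²] and I_D = (V_DD − V_DS)/R_D. Equating: 2.86 V_DS² − 7.115 V_DS + 1.79 = 0, giving V_DS = 0.284 V (the root below V_ov).
I_D = (1.79 − 0.284) / 1.56 = 0.965 mA.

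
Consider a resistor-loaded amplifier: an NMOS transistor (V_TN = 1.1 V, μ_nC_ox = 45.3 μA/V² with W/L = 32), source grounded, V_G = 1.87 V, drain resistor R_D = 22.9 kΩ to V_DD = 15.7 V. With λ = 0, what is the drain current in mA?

I_D = 0.430 mA

V_GS = V_G = 1.87 V, so V_ov = 1.87 − 1.1 = 0.77 V.
k_n = μ_nC_ox · (W/L) = 1.45 mA/V².
Assume saturation: I_D = ½ k_n V_ov² = 0.5 × 1.45 × 0.77² = 0.43 mA, giving V_DS = V_DD − I_D R_D = 15.7 − 0.43 × 22.9 = 5.86 V.
V_DS = 5.86 V ≥ V_ov = 0.77 V, confirming saturation.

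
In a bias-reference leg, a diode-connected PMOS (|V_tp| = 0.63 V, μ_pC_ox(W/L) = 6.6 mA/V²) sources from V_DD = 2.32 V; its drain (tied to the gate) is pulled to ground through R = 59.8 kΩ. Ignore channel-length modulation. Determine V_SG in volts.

With gate tied to drain, V_SG = V_SD ≥ V_SG − |V_tp|, so the device is in saturation.
KCL at the drain: ½ k_p (V_SG − |V_tp|)² = (V_DD − V_SG)/R.
Let x = V_SG − 0.63. Then 197 x² + x − 1.69 = 0, giving x = 0.09 V (positive root), so V_SG = 0.72 V.
I_D = (V_DD − V_SG)/R = (2.32 − 0.72) / 59.8 = 0.0268 mA.

V_SG = 0.720 V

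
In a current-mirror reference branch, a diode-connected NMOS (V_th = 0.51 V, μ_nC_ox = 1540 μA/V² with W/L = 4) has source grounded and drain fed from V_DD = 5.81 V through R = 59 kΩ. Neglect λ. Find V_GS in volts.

With gate tied to drain, V_GS = V_DS ≥ V_GS − V_th, so the device is in saturation.
k_n = μ_nC_ox · (W/L) = 6.16 mA/V².
KCL at the drain: ½ k_n (V_GS − V_th)² = (V_DD − V_GS)/R.
Let x = V_GS − 0.51. Then 182 x² + x − 5.3 = 0, giving x = 0.168 V (positive root), so V_GS = 0.678 V.
I_D = (V_DD − V_GS)/R = (5.81 − 0.678) / 59 = 0.087 mA.

V_GS = 0.678 V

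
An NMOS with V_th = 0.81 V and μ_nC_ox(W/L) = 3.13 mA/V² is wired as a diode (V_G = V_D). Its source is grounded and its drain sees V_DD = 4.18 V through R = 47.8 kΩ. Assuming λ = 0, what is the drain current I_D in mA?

With gate tied to drain, V_GS = V_DS ≥ V_GS − V_th, so the device is in saturation.
KCL at the drain: ½ k_n (V_GS − V_th)² = (V_DD − V_GS)/R.
Let x = V_GS − 0.81. Then 74.8 x² + x − 3.37 = 0, giving x = 0.206 V (positive root), so V_GS = 1.02 V.
I_D = (V_DD − V_GS)/R = (4.18 − 1.02) / 47.8 = 0.0662 mA.

I_D = 0.0662 mA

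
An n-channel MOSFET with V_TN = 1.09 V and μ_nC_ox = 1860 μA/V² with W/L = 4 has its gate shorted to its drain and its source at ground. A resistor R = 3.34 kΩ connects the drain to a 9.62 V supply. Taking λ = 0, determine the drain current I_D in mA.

I_D = 2.32 mA

With gate tied to drain, V_GS = V_DS ≥ V_GS − V_TN, so the device is in saturation.
k_n = μ_nC_ox · (W/L) = 7.44 mA/V².
KCL at the drain: ½ k_n (V_GS − V_TN)² = (V_DD − V_GS)/R.
Let x = V_GS − 1.09. Then 12.4 x² + x − 8.53 = 0, giving x = 0.789 V (positive root), so V_GS = 1.88 V.
I_D = (V_DD − V_GS)/R = (9.62 − 1.88) / 3.34 = 2.32 mA.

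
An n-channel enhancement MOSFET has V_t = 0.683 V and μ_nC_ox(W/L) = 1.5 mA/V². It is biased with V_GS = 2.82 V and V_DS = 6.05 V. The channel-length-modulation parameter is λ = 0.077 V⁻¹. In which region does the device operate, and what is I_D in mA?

V_ov = V_GS − V_t = 2.82 − 0.683 = 2.14 V.
Since V_DS = 6.05 V ≥ V_ov = 2.14 V, the device is in saturation.
I_D = ½ k_n V_ov² (1 + λ V_DS) = 0.5 × 1.5 × 2.14² × (1 + 0.077 × 6.05) = 5.02 mA.

Saturation; I_D = 5.02 mA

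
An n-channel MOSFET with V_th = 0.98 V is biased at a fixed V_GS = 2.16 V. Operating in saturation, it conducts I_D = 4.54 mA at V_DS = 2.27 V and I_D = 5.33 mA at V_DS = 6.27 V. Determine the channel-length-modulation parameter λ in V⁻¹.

λ = 0.0483 V⁻¹

With V_GS fixed, I_D ∝ (1 + λ V_DS) in saturation, so I_D2/I_D1 = (1 + λ V_DS2)/(1 + λ V_DS1).
5.33/4.54 = 1.174 = (1 + 6.27 λ)/(1 + 2.27 λ).
Solving: λ (I_D1 V_DS2 − I_D2 V_DS1) = I_D2 − I_D1, so λ = (5.33 − 4.54) / (4.54 × 6.27 − 5.33 × 2.27) = 0.79 / 16.4 = 0.0483 V⁻¹.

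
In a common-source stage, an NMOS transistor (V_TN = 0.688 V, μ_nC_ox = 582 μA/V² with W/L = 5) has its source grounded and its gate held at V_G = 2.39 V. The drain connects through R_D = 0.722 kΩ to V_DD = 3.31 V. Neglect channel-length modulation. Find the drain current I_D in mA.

V_GS = V_G = 2.39 V, so V_ov = 2.39 − 0.688 = 1.7 V.
k_n = μ_nC_ox · (W/L) = 2.91 mA/V².
Assume saturation: I_D = ½ k_n V_ov² = 0.5 × 2.91 × 1.7² = 4.21 mA, giving V_DS = V_DD − I_D R_D = 3.31 − 4.21 × 0.722 = 0.267 V.
But 0.267 V < V_ov = 1.7 V, so the device is actually in triode.
In triode I_D = k_n[V_ov V_DS − ½ V_DS²] and I_D = (V_DD − V_DS)/R_D. Equating: 1.05 V_DS² − 4.576 V_DS + 3.31 = 0, giving V_DS = 0.916 V (the root below V_ov).
I_D = (3.31 − 0.916) / 0.722 = 3.32 mA.

I_D = 3.32 mA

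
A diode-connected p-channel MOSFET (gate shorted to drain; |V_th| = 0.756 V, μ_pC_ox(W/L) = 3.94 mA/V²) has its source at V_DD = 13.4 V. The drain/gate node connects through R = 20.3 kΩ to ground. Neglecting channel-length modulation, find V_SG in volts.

With gate tied to drain, V_SG = V_SD ≥ V_SG − |V_th|, so the device is in saturation.
KCL at the drain: ½ k_p (V_SG − |V_th|)² = (V_DD − V_SG)/R.
Let x = V_SG − 0.756. Then 40 x² + x − 12.64 = 0, giving x = 0.55 V (positive root), so V_SG = 1.31 V.
I_D = (V_DD − V_SG)/R = (13.4 − 1.31) / 20.3 = 0.596 mA.

V_SG = 1.31 V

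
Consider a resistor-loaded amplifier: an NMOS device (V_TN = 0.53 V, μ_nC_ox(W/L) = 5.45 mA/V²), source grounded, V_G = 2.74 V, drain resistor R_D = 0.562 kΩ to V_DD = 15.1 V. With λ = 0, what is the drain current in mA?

I_D = 13.3 mA

V_GS = V_G = 2.74 V, so V_ov = 2.74 − 0.53 = 2.21 V.
Assume saturation: I_D = ½ k_n V_ov² = 0.5 × 5.45 × 2.21² = 13.3 mA, giving V_DS = V_DD − I_D R_D = 15.1 − 13.3 × 0.562 = 7.62 V.
V_DS = 7.62 V ≥ V_ov = 2.21 V, confirming saturation.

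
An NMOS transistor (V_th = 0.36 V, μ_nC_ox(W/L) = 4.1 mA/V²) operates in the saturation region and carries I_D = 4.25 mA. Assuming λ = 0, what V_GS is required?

V_GS = 1.80 V

In saturation I_D = ½ k_n (V_GS − V_th)², so V_GS − V_th = √(2 I_D / k_n) = √(2 × 4.25 / 4.1) = 1.44 V.
V_GS = 0.36 + 1.44 = 1.8 V.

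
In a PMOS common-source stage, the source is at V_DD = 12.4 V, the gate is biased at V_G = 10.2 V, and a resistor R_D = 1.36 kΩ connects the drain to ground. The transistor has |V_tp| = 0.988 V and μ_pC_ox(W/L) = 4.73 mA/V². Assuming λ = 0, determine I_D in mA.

V_SG = V_DD − V_G = 12.4 − 10.2 = 2.2 V, so V_ov = 2.2 − 0.988 = 1.21 V.
Assume saturation: I_D = ½ k_p V_ov² = 0.5 × 4.73 × 1.21² = 3.47 mA, giving V_SD = V_DD − I_D R_D = 12.4 − 3.47 × 1.36 = 7.68 V.
V_SD = 7.68 V ≥ V_ov = 1.21 V, confirming saturation.

I_D = 3.47 mA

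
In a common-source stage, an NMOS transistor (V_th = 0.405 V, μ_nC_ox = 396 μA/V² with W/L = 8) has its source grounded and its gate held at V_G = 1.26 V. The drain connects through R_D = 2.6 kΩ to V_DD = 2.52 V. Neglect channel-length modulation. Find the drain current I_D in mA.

V_GS = V_G = 1.26 V, so V_ov = 1.26 − 0.405 = 0.855 V.
k_n = μ_nC_ox · (W/L) = 3.168 mA/V².
Assume saturation: I_D = ½ k_n V_ov² = 0.5 × 3.168 × 0.855² = 1.16 mA, giving V_DS = V_DD − I_D R_D = 2.52 − 1.16 × 2.6 = -0.491 V.
But -0.491 V < V_ov = 0.855 V, so the device is actually in triode.
In triode I_D = k_n[V_ov V_DS − ½ V_DS²] and I_D = (V_DD − V_DS)/R_D. Equating: 4.12 V_DS² − 8.042 V_DS + 2.52 = 0, giving V_DS = 0.392 V (the root below V_ov).
I_D = (2.52 − 0.392) / 2.6 = 0.818 mA.

I_D = 0.818 mA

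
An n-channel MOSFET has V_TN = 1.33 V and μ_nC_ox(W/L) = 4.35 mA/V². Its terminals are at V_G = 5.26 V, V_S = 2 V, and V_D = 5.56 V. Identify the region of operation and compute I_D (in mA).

Saturation; I_D = 8.10 mA

V_GS = V_G − V_S = 5.26 − 2 = 3.26 V; V_DS = V_D − V_S = 5.56 − 2 = 3.56 V.
V_ov = V_GS − V_TN = 3.26 − 1.33 = 1.93 V.
Since V_DS = 3.56 V ≥ V_ov = 1.93 V, the device is in saturation.
I_D = ½ k_n V_ov² = 0.5 × 4.35 × 1.93² = 8.1 mA.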